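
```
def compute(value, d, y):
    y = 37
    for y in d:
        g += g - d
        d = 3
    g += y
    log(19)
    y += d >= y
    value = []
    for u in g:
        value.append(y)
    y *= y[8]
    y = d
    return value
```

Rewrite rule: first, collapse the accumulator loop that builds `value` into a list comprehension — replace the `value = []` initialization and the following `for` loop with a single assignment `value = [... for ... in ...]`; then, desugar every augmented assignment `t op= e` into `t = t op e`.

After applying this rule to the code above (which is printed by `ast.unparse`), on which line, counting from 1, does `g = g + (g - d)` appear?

Transformed code:
def compute(value, d, y):
    y = 37
    for y in d:
        g = g + (g - d)
        d = 3
    g = g + y
    log(19)
    y = y + (d >= y)
    value = [y for u in g]
    y = y * y[8]
    y = d
    return value

4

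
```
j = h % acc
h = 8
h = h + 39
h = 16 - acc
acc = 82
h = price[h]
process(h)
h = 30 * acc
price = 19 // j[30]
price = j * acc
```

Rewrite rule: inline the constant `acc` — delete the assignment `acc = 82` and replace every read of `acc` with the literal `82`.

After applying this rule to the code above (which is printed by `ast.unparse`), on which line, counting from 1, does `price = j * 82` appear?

9

Transformed code:
j = h % 82
h = 8
h = h + 39
h = 16 - 82
h = price[h]
process(h)
h = 30 * 82
price = 19 // j[30]
price = j * 82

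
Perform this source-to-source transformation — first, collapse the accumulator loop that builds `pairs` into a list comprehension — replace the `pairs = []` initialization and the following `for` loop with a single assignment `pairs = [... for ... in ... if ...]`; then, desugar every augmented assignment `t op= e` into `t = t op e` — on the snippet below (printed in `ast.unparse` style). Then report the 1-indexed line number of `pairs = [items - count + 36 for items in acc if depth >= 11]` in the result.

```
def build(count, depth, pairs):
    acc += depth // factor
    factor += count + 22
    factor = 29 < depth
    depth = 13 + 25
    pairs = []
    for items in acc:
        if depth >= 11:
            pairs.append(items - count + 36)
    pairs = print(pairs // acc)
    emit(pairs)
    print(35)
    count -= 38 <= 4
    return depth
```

Transformed code:
def build(count, depth, pairs):
    acc = acc + depth // factor
    factor = factor + (count + 22)
    factor = 29 < depth
    depth = 13 + 25
    pairs = [items - count + 36 for items in acc if depth >= 11]
    pairs = print(pairs // acc)
    emit(pairs)
    print(35)
    count = count - (38 <= 4)
    return depth

6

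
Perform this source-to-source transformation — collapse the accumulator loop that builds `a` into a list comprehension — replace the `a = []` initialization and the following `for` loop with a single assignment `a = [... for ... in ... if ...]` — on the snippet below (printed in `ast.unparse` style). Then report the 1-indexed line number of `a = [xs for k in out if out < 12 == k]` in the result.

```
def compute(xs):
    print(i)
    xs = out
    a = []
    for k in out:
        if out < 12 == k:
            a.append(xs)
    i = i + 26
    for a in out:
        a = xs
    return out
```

Transformed code:
def compute(xs):
    print(i)
    xs = out
    a = [xs for k in out if out < 12 == k]
    i = i + 26
    for a in out:
        a = xs
    return out

4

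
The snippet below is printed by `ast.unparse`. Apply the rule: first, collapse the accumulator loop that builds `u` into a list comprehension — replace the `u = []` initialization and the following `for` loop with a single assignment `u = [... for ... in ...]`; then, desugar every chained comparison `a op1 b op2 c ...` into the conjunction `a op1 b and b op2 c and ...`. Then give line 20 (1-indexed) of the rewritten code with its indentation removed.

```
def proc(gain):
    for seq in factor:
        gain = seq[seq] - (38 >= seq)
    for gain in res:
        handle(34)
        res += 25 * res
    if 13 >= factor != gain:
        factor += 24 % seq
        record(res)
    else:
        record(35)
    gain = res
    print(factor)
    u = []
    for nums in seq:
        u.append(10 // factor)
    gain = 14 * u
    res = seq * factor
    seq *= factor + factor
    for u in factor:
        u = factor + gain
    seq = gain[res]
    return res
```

Transformed code:
def proc(gain):
    for seq in factor:
        gain = seq[seq] - (38 >= seq)
    for gain in res:
        handle(34)
        res += 25 * res
    if 13 >= factor and factor != gain:
        factor += 24 % seq
        record(res)
    else:
        record(35)
    gain = res
    print(factor)
    u = [10 // factor for nums in seq]
    gain = 14 * u
    res = seq * factor
    seq *= factor + factor
    for u in factor:
        u = factor + gain
    seq = gain[res]
    return res

seq = gain[res]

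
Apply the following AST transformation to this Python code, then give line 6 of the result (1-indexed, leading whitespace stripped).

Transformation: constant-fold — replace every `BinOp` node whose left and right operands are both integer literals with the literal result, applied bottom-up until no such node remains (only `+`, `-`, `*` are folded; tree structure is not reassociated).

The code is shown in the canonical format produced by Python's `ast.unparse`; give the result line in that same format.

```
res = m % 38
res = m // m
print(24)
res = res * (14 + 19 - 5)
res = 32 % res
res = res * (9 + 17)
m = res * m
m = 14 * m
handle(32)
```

res = res * 26

Transformed code:
res = m % 38
res = m // m
print(24)
res = res * 28
res = 32 % res
res = res * 26
m = res * m
m = 14 * m
handle(32)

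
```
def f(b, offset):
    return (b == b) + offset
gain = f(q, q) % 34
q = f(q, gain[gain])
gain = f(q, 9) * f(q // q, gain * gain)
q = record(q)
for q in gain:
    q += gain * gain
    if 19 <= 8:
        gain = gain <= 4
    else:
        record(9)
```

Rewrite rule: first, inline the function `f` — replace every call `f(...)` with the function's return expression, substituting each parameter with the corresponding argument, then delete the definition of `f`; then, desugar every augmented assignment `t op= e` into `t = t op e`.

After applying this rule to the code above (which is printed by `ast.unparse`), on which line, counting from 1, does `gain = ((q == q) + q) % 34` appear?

Transformed code:
gain = ((q == q) + q) % 34
q = (q == q) + gain[gain]
gain = ((q == q) + 9) * ((q // q == q // q) + gain * gain)
q = record(q)
for q in gain:
    q = q + gain * gain
    if 19 <= 8:
        gain = gain <= 4
    else:
        record(9)

1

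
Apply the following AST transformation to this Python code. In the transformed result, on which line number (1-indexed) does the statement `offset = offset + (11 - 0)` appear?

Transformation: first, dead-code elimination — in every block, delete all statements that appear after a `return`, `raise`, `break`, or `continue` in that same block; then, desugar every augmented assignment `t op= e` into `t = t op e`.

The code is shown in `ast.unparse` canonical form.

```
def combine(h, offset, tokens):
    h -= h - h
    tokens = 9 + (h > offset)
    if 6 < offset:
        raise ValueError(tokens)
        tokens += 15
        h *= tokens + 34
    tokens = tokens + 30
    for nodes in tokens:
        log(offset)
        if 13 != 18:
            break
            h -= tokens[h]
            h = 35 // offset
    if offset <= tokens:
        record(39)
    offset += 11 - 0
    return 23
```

13

Transformed code:
def combine(h, offset, tokens):
    h = h - (h - h)
    tokens = 9 + (h > offset)
    if 6 < offset:
        raise ValueError(tokens)
    tokens = tokens + 30
    for nodes in tokens:
        log(offset)
        if 13 != 18:
            break
    if offset <= tokens:
        record(39)
    offset = offset + (11 - 0)
    return 23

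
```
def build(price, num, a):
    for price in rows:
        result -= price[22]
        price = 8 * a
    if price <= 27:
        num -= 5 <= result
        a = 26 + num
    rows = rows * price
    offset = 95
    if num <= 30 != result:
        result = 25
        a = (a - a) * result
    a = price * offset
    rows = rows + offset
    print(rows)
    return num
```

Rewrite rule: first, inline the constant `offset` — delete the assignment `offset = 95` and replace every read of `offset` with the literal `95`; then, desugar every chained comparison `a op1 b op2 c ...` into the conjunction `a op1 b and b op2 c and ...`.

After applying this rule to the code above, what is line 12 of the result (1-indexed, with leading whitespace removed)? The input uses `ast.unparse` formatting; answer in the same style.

a = price * 95

Transformed code:
def build(price, num, a):
    for price in rows:
        result -= price[22]
        price = 8 * a
    if price <= 27:
        num -= 5 <= result
        a = 26 + num
    rows = rows * price
    if num <= 30 and 30 != result:
        result = 25
        a = (a - a) * result
    a = price * 95
    rows = rows + 95
    print(rows)
    return num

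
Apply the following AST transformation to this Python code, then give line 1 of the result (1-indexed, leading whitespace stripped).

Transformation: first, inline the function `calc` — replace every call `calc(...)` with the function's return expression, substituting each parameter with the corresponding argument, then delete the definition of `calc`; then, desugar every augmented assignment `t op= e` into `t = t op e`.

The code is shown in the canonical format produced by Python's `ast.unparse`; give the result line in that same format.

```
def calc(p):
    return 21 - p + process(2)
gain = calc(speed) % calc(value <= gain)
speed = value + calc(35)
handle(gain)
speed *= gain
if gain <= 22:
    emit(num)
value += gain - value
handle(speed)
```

gain = (21 - speed + process(2)) % (21 - (value <= gain) + process(2))

Transformed code:
gain = (21 - speed + process(2)) % (21 - (value <= gain) + process(2))
speed = value + (21 - 35 + process(2))
handle(gain)
speed = speed * gain
if gain <= 22:
    emit(num)
value = value + (gain - value)
handle(speed)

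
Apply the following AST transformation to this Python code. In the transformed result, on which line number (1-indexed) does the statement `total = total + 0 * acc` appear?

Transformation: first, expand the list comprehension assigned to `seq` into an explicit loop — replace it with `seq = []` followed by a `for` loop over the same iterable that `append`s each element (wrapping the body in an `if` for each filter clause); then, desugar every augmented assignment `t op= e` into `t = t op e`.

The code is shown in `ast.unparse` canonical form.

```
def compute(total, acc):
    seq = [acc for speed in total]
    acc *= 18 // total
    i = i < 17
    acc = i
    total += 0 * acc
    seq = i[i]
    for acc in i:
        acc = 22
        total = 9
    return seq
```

Transformed code:
def compute(total, acc):
    seq = []
    for speed in total:
        seq.append(acc)
    acc = acc * (18 // total)
    i = i < 17
    acc = i
    total = total + 0 * acc
    seq = i[i]
    for acc in i:
        acc = 22
        total = 9
    return seq

8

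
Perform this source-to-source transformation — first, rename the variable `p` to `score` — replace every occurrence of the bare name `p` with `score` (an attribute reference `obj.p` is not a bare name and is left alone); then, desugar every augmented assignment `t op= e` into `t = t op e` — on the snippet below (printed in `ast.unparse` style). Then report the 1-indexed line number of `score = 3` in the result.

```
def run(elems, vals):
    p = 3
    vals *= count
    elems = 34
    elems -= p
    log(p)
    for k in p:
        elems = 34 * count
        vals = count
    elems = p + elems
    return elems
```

2

Transformed code:
def run(elems, vals):
    score = 3
    vals = vals * count
    elems = 34
    elems = elems - score
    log(score)
    for k in score:
        elems = 34 * count
        vals = count
    elems = score + elems
    return elems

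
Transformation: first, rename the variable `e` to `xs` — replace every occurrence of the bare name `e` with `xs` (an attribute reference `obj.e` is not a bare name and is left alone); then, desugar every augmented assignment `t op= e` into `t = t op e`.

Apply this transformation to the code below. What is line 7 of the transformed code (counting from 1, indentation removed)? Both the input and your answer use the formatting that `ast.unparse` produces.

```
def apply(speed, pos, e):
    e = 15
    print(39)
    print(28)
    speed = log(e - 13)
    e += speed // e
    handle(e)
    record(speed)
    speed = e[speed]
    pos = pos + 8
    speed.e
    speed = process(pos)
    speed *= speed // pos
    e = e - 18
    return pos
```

handle(xs)

Transformed code:
def apply(speed, pos, xs):
    xs = 15
    print(39)
    print(28)
    speed = log(xs - 13)
    xs = xs + speed // xs
    handle(xs)
    record(speed)
    speed = xs[speed]
    pos = pos + 8
    speed.e
    speed = process(pos)
    speed = speed * (speed // pos)
    xs = xs - 18
    return pos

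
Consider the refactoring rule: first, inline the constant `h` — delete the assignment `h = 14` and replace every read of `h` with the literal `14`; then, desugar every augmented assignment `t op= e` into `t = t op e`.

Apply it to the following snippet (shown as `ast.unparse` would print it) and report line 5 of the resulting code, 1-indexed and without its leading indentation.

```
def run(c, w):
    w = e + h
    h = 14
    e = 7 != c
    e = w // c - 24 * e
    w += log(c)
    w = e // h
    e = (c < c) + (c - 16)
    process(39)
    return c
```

w = w + log(c)

Transformed code:
def run(c, w):
    w = e + 14
    e = 7 != c
    e = w // c - 24 * e
    w = w + log(c)
    w = e // 14
    e = (c < c) + (c - 16)
    process(39)
    return c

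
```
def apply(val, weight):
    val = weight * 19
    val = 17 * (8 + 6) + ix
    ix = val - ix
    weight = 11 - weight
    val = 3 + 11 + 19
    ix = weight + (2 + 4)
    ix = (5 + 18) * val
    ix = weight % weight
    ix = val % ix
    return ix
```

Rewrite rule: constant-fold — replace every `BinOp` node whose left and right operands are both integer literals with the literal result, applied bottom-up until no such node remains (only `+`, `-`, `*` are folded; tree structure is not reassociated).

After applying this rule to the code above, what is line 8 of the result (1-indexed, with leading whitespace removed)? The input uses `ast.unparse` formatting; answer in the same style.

Transformed code:
def apply(val, weight):
    val = weight * 19
    val = 238 + ix
    ix = val - ix
    weight = 11 - weight
    val = 33
    ix = weight + 6
    ix = 23 * val
    ix = weight % weight
    ix = val % ix
    return ix

ix = 23 * val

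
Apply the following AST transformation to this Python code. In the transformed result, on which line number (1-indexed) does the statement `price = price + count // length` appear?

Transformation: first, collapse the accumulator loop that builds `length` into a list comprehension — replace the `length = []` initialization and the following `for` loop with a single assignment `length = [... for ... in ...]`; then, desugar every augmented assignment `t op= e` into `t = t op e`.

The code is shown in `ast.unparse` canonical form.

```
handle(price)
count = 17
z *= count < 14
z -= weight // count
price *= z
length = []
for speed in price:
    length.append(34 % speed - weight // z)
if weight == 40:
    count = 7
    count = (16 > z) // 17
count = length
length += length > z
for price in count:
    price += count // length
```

Transformed code:
handle(price)
count = 17
z = z * (count < 14)
z = z - weight // count
price = price * z
length = [34 % speed - weight // z for speed in price]
if weight == 40:
    count = 7
    count = (16 > z) // 17
count = length
length = length + (length > z)
for price in count:
    price = price + count // length

13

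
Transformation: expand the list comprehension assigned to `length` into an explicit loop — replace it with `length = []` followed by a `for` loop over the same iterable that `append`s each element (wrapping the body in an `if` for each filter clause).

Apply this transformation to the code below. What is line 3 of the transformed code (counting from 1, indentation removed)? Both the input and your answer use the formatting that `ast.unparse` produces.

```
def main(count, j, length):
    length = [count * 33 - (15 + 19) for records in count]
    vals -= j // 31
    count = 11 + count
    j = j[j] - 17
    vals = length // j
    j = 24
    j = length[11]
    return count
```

Transformed code:
def main(count, j, length):
    length = []
    for records in count:
        length.append(count * 33 - (15 + 19))
    vals -= j // 31
    count = 11 + count
    j = j[j] - 17
    vals = length // j
    j = 24
    j = length[11]
    return count

for records in count:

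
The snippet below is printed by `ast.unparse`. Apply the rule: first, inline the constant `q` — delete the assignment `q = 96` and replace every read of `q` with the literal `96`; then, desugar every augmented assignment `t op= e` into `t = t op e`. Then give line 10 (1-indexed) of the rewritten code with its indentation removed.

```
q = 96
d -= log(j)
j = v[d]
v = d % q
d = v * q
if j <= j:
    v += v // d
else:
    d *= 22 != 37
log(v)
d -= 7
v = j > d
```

d = d - 7

Transformed code:
d = d - log(j)
j = v[d]
v = d % 96
d = v * 96
if j <= j:
    v = v + v // d
else:
    d = d * (22 != 37)
log(v)
d = d - 7
v = j > d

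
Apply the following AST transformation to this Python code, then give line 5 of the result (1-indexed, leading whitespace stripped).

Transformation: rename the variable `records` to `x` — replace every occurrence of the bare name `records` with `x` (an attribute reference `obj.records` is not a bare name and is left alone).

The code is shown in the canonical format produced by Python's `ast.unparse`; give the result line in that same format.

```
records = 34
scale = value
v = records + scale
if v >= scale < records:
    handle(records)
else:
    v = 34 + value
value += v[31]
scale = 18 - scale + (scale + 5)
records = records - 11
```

Transformed code:
x = 34
scale = value
v = x + scale
if v >= scale < x:
    handle(x)
else:
    v = 34 + value
value += v[31]
scale = 18 - scale + (scale + 5)
x = x - 11

handle(x)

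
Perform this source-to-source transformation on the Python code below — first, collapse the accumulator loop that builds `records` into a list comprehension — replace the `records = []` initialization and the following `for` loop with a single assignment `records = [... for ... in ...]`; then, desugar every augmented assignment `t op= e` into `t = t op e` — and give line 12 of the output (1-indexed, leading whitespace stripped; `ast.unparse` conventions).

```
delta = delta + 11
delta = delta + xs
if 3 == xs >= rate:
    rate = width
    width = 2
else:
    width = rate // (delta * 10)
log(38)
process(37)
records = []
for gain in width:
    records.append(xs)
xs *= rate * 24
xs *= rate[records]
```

xs = xs * rate[records]

Transformed code:
delta = delta + 11
delta = delta + xs
if 3 == xs >= rate:
    rate = width
    width = 2
else:
    width = rate // (delta * 10)
log(38)
process(37)
records = [xs for gain in width]
xs = xs * (rate * 24)
xs = xs * rate[records]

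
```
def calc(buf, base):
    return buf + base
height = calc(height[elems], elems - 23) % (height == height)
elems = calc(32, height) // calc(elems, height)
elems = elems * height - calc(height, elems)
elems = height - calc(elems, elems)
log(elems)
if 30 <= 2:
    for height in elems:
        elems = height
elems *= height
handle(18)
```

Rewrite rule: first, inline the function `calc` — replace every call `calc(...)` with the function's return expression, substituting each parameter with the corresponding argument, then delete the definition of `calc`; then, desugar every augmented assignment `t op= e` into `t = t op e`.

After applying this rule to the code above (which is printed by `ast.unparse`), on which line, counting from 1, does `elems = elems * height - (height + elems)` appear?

3

Transformed code:
height = (height[elems] + (elems - 23)) % (height == height)
elems = (32 + height) // (elems + height)
elems = elems * height - (height + elems)
elems = height - (elems + elems)
log(elems)
if 30 <= 2:
    for height in elems:
        elems = height
elems = elems * height
handle(18)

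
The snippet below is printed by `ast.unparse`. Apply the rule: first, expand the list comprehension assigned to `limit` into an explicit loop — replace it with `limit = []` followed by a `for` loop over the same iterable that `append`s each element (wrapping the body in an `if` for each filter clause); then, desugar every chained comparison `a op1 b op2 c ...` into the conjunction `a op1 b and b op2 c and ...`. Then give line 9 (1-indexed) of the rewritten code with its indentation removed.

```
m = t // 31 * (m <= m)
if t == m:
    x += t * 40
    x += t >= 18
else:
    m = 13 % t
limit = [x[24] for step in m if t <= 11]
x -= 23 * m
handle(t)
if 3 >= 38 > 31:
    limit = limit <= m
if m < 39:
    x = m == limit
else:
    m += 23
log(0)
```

Transformed code:
m = t // 31 * (m <= m)
if t == m:
    x += t * 40
    x += t >= 18
else:
    m = 13 % t
limit = []
for step in m:
    if t <= 11:
        limit.append(x[24])
x -= 23 * m
handle(t)
if 3 >= 38 and 38 > 31:
    limit = limit <= m
if m < 39:
    x = m == limit
else:
    m += 23
log(0)

if t <= 11:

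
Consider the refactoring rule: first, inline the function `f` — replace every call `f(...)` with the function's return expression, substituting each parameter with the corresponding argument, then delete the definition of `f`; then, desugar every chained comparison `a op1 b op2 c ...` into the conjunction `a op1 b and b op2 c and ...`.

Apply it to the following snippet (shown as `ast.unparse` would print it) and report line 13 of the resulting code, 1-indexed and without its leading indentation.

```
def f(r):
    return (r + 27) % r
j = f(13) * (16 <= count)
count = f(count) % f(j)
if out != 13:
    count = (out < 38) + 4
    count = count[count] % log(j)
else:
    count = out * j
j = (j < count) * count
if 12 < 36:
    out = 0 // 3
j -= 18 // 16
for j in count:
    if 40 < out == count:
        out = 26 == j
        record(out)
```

if 40 < out and out == count:

Transformed code:
j = (13 + 27) % 13 * (16 <= count)
count = (count + 27) % count % ((j + 27) % j)
if out != 13:
    count = (out < 38) + 4
    count = count[count] % log(j)
else:
    count = out * j
j = (j < count) * count
if 12 < 36:
    out = 0 // 3
j -= 18 // 16
for j in count:
    if 40 < out and out == count:
        out = 26 == j
        record(out)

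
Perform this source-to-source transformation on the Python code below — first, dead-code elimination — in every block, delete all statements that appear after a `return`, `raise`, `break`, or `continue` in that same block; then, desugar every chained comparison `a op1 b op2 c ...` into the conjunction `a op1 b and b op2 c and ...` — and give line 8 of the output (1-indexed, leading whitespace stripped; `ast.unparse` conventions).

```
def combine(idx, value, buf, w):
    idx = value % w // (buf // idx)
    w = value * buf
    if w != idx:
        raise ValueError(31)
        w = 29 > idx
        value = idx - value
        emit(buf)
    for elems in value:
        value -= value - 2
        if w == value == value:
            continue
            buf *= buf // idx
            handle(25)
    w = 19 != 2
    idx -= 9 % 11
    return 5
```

Transformed code:
def combine(idx, value, buf, w):
    idx = value % w // (buf // idx)
    w = value * buf
    if w != idx:
        raise ValueError(31)
    for elems in value:
        value -= value - 2
        if w == value and value == value:
            continue
    w = 19 != 2
    idx -= 9 % 11
    return 5

if w == value and value == value:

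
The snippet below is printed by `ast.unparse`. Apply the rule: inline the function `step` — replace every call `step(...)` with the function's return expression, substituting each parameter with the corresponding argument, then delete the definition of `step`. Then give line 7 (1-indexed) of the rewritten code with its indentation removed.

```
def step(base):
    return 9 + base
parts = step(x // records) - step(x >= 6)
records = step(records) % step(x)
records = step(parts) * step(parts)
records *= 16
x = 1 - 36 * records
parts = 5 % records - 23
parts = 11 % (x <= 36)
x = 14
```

Transformed code:
parts = 9 + x // records - (9 + (x >= 6))
records = (9 + records) % (9 + x)
records = (9 + parts) * (9 + parts)
records *= 16
x = 1 - 36 * records
parts = 5 % records - 23
parts = 11 % (x <= 36)
x = 14

parts = 11 % (x <= 36)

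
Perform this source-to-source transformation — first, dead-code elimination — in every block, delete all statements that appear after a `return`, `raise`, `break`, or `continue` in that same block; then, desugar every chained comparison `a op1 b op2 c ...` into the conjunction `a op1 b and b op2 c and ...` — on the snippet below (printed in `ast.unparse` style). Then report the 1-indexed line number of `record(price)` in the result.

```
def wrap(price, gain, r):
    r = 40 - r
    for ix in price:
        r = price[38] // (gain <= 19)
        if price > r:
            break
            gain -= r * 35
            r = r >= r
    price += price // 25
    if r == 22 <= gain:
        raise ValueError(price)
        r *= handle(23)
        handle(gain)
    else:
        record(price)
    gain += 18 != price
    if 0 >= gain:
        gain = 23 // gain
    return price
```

Transformed code:
def wrap(price, gain, r):
    r = 40 - r
    for ix in price:
        r = price[38] // (gain <= 19)
        if price > r:
            break
    price += price // 25
    if r == 22 and 22 <= gain:
        raise ValueError(price)
    else:
        record(price)
    gain += 18 != price
    if 0 >= gain:
        gain = 23 // gain
    return price

11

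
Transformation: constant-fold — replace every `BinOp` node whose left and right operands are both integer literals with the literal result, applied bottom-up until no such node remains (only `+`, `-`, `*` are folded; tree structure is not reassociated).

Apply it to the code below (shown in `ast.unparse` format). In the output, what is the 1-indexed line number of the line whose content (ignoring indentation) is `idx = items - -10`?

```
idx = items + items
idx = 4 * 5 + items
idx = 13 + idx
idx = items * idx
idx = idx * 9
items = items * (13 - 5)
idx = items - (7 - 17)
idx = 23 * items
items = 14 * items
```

7

Transformed code:
idx = items + items
idx = 20 + items
idx = 13 + idx
idx = items * idx
idx = idx * 9
items = items * 8
idx = items - -10
idx = 23 * items
items = 14 * items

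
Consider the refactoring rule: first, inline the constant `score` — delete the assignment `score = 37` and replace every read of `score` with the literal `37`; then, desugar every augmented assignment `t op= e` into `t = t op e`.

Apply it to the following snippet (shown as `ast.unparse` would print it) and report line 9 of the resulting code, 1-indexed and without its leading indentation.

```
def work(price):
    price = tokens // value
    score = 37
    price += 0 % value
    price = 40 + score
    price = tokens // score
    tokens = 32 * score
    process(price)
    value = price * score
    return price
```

Transformed code:
def work(price):
    price = tokens // value
    price = price + 0 % value
    price = 40 + 37
    price = tokens // 37
    tokens = 32 * 37
    process(price)
    value = price * 37
    return price

return price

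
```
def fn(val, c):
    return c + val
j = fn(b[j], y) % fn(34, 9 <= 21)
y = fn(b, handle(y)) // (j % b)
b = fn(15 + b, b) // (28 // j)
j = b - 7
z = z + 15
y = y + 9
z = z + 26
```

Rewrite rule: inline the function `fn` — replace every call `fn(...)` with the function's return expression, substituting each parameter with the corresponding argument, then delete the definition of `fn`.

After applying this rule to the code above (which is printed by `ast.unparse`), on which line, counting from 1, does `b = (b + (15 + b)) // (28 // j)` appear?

Transformed code:
j = (y + b[j]) % ((9 <= 21) + 34)
y = (handle(y) + b) // (j % b)
b = (b + (15 + b)) // (28 // j)
j = b - 7
z = z + 15
y = y + 9
z = z + 26

3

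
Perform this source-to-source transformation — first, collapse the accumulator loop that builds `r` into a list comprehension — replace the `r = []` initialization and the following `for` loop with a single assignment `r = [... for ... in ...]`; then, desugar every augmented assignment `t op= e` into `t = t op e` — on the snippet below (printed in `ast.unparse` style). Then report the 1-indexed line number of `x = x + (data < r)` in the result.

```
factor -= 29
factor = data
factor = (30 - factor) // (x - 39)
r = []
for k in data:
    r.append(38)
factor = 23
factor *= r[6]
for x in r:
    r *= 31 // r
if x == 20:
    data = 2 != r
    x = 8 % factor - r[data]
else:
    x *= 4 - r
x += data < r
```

14

Transformed code:
factor = factor - 29
factor = data
factor = (30 - factor) // (x - 39)
r = [38 for k in data]
factor = 23
factor = factor * r[6]
for x in r:
    r = r * (31 // r)
if x == 20:
    data = 2 != r
    x = 8 % factor - r[data]
else:
    x = x * (4 - r)
x = x + (data < r)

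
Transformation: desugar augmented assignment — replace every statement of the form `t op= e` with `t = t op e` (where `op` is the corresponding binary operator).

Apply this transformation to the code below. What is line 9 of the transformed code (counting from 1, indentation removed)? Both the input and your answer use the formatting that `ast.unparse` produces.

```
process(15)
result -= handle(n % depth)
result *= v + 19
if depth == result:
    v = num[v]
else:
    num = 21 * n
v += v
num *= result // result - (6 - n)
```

num = num * (result // result - (6 - n))

Transformed code:
process(15)
result = result - handle(n % depth)
result = result * (v + 19)
if depth == result:
    v = num[v]
else:
    num = 21 * n
v = v + v
num = num * (result // result - (6 - n))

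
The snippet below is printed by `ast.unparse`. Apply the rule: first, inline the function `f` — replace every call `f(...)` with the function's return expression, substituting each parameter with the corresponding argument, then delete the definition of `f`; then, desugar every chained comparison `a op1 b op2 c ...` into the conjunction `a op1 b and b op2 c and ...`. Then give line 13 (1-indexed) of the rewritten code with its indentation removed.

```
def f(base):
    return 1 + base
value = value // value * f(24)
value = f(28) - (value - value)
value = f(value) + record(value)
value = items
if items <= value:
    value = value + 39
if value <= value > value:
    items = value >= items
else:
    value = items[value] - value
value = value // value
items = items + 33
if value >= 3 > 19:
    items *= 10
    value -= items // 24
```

Transformed code:
value = value // value * (1 + 24)
value = 1 + 28 - (value - value)
value = 1 + value + record(value)
value = items
if items <= value:
    value = value + 39
if value <= value and value > value:
    items = value >= items
else:
    value = items[value] - value
value = value // value
items = items + 33
if value >= 3 and 3 > 19:
    items *= 10
    value -= items // 24

if value >= 3 and 3 > 19:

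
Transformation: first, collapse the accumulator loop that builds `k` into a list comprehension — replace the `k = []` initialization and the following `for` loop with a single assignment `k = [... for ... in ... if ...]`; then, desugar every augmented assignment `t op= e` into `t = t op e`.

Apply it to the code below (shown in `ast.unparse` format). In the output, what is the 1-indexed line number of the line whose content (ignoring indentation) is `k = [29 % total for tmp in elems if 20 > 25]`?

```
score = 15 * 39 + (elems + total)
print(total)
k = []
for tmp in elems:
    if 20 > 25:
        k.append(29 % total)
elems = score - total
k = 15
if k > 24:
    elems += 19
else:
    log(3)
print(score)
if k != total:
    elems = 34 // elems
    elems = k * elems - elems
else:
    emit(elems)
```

Transformed code:
score = 15 * 39 + (elems + total)
print(total)
k = [29 % total for tmp in elems if 20 > 25]
elems = score - total
k = 15
if k > 24:
    elems = elems + 19
else:
    log(3)
print(score)
if k != total:
    elems = 34 // elems
    elems = k * elems - elems
else:
    emit(elems)

3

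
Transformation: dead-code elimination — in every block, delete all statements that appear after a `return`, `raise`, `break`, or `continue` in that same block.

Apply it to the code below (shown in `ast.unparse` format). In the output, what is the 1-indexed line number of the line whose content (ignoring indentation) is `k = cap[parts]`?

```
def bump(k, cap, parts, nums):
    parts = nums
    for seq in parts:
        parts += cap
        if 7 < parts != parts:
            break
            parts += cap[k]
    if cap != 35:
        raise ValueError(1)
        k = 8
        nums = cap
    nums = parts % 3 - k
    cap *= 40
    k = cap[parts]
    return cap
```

11

Transformed code:
def bump(k, cap, parts, nums):
    parts = nums
    for seq in parts:
        parts += cap
        if 7 < parts != parts:
            break
    if cap != 35:
        raise ValueError(1)
    nums = parts % 3 - k
    cap *= 40
    k = cap[parts]
    return cap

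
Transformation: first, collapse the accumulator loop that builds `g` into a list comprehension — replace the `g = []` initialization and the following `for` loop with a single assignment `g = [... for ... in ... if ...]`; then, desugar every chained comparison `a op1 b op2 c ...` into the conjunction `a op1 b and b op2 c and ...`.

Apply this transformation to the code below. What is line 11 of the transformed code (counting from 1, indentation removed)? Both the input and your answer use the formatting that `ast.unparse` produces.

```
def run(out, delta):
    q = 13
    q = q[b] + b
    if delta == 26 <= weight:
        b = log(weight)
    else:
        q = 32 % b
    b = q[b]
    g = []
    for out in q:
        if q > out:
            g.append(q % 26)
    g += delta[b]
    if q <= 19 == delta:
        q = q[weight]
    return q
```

if q <= 19 and 19 == delta:

Transformed code:
def run(out, delta):
    q = 13
    q = q[b] + b
    if delta == 26 and 26 <= weight:
        b = log(weight)
    else:
        q = 32 % b
    b = q[b]
    g = [q % 26 for out in q if q > out]
    g += delta[b]
    if q <= 19 and 19 == delta:
        q = q[weight]
    return q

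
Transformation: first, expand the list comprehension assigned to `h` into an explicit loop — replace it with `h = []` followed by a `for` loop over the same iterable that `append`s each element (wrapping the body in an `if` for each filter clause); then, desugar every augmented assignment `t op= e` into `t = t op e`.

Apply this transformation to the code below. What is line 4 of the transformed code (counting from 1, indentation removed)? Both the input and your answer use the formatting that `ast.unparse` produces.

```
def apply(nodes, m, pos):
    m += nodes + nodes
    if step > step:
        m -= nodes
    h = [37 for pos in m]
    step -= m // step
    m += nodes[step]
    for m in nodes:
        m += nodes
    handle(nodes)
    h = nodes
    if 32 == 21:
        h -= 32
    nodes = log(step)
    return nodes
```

m = m - nodes

Transformed code:
def apply(nodes, m, pos):
    m = m + (nodes + nodes)
    if step > step:
        m = m - nodes
    h = []
    for pos in m:
        h.append(37)
    step = step - m // step
    m = m + nodes[step]
    for m in nodes:
        m = m + nodes
    handle(nodes)
    h = nodes
    if 32 == 21:
        h = h - 32
    nodes = log(step)
    return nodes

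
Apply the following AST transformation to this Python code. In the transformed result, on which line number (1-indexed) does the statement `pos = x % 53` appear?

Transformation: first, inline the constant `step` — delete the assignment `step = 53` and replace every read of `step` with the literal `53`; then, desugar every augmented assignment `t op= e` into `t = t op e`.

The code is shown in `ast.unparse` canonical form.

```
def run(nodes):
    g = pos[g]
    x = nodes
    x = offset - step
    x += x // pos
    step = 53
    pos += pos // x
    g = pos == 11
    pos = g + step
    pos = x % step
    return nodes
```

9

Transformed code:
def run(nodes):
    g = pos[g]
    x = nodes
    x = offset - 53
    x = x + x // pos
    pos = pos + pos // x
    g = pos == 11
    pos = g + 53
    pos = x % 53
    return nodes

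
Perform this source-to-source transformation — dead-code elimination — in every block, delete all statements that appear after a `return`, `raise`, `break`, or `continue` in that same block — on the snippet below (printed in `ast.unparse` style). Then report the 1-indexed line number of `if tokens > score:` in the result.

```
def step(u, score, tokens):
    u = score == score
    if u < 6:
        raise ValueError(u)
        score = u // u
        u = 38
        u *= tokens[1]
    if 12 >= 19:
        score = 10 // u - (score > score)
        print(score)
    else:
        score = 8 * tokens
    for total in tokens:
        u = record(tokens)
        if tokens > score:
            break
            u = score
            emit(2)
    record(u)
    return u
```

Transformed code:
def step(u, score, tokens):
    u = score == score
    if u < 6:
        raise ValueError(u)
    if 12 >= 19:
        score = 10 // u - (score > score)
        print(score)
    else:
        score = 8 * tokens
    for total in tokens:
        u = record(tokens)
        if tokens > score:
            break
    record(u)
    return u

12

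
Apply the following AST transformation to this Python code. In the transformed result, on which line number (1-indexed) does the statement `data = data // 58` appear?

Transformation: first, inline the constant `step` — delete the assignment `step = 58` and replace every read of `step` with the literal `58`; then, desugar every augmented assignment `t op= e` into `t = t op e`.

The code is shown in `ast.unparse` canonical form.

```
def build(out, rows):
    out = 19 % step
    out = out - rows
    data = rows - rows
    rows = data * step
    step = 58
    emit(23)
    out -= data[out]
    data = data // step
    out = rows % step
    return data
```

Transformed code:
def build(out, rows):
    out = 19 % 58
    out = out - rows
    data = rows - rows
    rows = data * 58
    emit(23)
    out = out - data[out]
    data = data // 58
    out = rows % 58
    return data

8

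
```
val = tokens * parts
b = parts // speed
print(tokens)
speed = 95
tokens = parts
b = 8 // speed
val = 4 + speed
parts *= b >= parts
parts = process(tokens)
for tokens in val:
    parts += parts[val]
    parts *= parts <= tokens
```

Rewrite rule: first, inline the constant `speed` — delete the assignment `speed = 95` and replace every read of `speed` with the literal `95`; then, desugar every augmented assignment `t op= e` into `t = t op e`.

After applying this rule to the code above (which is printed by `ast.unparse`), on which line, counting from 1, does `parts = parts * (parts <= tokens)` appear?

Transformed code:
val = tokens * parts
b = parts // 95
print(tokens)
tokens = parts
b = 8 // 95
val = 4 + 95
parts = parts * (b >= parts)
parts = process(tokens)
for tokens in val:
    parts = parts + parts[val]
    parts = parts * (parts <= tokens)

11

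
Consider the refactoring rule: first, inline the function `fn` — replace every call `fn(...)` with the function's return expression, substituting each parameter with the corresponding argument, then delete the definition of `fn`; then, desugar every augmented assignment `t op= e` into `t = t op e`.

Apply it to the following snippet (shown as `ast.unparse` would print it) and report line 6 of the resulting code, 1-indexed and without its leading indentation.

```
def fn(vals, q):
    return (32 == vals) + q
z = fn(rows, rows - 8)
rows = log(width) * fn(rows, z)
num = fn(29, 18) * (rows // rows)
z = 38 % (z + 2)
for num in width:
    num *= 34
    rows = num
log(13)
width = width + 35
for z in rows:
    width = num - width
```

Transformed code:
z = (32 == rows) + (rows - 8)
rows = log(width) * ((32 == rows) + z)
num = ((32 == 29) + 18) * (rows // rows)
z = 38 % (z + 2)
for num in width:
    num = num * 34
    rows = num
log(13)
width = width + 35
for z in rows:
    width = num - width

num = num * 34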